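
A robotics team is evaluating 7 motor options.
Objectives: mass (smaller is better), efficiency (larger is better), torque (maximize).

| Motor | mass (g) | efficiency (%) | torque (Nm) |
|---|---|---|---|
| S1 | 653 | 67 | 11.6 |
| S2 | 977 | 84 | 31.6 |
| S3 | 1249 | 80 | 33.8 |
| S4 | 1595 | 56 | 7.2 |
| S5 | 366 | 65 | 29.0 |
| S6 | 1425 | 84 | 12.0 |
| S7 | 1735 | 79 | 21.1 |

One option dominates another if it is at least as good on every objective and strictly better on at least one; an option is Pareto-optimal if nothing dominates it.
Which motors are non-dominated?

S1: not dominated.
S2: not dominated.
S3: not dominated (best torque).
S4: dominated by S1 (mass 653≤1595, efficiency 67≥56, torque 11.6≥7.2).
S5: not dominated (best mass).
S6: dominated by S2 (mass 977≤1425, efficiency 84≥84, torque 31.6≥12.0).
S7: dominated by S2 (mass 977≤1735, efficiency 84≥79, torque 31.6≥21.1).

S1, S2, S3, S5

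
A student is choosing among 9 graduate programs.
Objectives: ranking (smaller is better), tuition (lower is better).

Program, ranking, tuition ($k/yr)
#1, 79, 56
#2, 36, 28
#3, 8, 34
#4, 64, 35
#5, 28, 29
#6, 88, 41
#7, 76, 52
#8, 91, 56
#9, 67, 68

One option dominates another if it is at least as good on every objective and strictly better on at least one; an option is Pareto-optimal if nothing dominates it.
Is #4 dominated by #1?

#1 vs #4: #1 is worse on ranking (79 vs 64), so it does not dominate #4.

No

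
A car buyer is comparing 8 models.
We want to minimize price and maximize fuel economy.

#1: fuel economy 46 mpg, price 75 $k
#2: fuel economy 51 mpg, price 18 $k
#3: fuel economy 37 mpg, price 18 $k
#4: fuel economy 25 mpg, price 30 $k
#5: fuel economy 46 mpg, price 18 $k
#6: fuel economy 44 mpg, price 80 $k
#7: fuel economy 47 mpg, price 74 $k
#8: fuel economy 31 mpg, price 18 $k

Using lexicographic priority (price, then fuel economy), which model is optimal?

#2

First minimize price: best is 18, kept {#2, #3, #5, #8}.
Then maximize fuel economy: best is 51, kept {#2}.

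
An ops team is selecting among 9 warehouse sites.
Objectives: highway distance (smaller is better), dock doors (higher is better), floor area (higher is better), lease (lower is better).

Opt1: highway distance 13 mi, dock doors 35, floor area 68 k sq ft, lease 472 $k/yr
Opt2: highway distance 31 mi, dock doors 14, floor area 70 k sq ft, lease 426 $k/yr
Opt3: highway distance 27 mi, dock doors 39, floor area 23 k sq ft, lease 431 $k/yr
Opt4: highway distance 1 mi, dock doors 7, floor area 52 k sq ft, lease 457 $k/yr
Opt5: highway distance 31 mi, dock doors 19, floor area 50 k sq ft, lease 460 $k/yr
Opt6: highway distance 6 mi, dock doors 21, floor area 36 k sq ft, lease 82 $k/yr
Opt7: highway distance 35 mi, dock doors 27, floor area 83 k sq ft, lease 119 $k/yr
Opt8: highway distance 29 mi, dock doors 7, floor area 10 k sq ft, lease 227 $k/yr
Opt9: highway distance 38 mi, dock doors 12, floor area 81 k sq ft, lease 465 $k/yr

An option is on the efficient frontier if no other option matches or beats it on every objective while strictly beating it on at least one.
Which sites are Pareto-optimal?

Opt1, Opt2, Opt3, Opt4, Opt5, Opt6, Opt7

Opt1: not dominated.
Opt2: not dominated.
Opt3: not dominated (best dock doors).
Opt4: not dominated (best highway distance).
Opt5: not dominated.
Opt6: not dominated (best lease).
Opt7: not dominated (best floor area).
Opt8: dominated by Opt6 (highway distance 6≤29, dock doors 21≥7, floor area 36≥10, lease 82≤227).
Opt9: dominated by Opt7 (highway distance 35≤38, dock doors 27≥12, floor area 83≥81, lease 119≤465).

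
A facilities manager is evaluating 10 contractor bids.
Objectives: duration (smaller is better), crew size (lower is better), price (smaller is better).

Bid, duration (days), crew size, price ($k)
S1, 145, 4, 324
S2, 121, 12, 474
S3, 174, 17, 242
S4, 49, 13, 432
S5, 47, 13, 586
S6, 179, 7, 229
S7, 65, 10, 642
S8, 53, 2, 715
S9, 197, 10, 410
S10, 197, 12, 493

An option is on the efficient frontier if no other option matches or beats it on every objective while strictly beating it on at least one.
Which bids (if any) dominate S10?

S1, S2, S6, S9

S1: duration 145≤197, crew size 4≤12, price 324≤493 — dominates S10.
S2: duration 121≤197, crew size 12≤12, price 474≤493 — dominates S10.
S6: duration 179≤197, crew size 7≤12, price 229≤493 — dominates S10.
S9: duration 197≤197, crew size 10≤12, price 410≤493 — dominates S10.
Others (S3, S4, S5, S7, S8) are each worse than S10 on at least one objective.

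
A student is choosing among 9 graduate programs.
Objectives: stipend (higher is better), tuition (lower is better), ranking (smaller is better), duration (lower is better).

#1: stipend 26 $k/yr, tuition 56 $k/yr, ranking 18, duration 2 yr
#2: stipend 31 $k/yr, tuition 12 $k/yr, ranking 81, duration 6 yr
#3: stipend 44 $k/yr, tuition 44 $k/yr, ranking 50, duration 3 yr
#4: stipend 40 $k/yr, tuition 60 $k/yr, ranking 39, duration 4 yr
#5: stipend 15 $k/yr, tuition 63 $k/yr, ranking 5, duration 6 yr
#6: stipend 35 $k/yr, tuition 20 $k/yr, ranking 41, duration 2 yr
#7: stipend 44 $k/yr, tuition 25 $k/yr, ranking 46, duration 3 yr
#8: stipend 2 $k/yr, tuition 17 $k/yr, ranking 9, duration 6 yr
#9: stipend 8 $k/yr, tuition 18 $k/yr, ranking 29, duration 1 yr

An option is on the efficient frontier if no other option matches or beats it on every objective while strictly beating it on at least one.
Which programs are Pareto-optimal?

#1, #2, #4, #5, #6, #7, #8, #9

#1: not dominated.
#2: not dominated (best tuition).
#3: dominated by #7 (stipend 44≥44, tuition 25≤44, ranking 46≤50, duration 3≤3).
#4: not dominated.
#5: not dominated (best ranking).
#6: not dominated.
#7: not dominated.
#8: not dominated.
#9: not dominated (best duration).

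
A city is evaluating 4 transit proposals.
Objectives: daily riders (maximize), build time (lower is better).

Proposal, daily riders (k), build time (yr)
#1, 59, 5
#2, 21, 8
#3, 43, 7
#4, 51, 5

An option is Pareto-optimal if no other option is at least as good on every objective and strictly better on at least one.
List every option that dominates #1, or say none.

none

#2: worse on daily riders (21 vs 59).
#3: worse on daily riders (43 vs 59).
#4: worse on daily riders (51 vs 59).
No option dominates #1.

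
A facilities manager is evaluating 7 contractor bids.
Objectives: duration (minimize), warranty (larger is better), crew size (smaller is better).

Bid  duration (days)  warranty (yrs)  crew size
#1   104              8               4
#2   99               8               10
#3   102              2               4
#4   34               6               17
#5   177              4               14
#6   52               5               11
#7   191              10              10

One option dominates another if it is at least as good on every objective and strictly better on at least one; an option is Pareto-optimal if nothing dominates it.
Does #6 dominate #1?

#6 vs #1: #6 is worse on warranty (5 vs 8), so it does not dominate #1.

No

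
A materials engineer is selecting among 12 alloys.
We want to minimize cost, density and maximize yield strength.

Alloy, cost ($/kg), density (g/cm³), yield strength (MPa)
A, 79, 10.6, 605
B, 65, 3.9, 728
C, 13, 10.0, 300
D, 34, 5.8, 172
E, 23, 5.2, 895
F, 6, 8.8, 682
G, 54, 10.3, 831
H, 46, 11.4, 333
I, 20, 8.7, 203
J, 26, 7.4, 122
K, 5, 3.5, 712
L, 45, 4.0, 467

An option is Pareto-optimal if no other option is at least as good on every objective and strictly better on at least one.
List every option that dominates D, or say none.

E, K

E: cost 23≤34, density 5.2≤5.8, yield strength 895≥172 — dominates D.
K: cost 5≤34, density 3.5≤5.8, yield strength 712≥172 — dominates D.
Others (A, B, C, F, G, H, I, J, L) are each worse than D on at least one objective.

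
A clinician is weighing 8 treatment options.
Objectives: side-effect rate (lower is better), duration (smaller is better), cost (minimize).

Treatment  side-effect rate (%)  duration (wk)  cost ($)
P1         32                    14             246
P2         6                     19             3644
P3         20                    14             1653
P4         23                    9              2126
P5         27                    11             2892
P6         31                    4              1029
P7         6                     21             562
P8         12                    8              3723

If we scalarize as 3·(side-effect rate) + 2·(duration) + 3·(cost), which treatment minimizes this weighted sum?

P1

P1: 3·32 + 2·14 + 3·246 = 862
P2: 3·6 + 2·19 + 3·3644 = 10988
P3: 3·20 + 2·14 + 3·1653 = 5047
P4: 3·23 + 2·9 + 3·2126 = 6465
P5: 3·27 + 2·11 + 3·2892 = 8779
P6: 3·31 + 2·4 + 3·1029 = 3188
P7: 3·6 + 2·21 + 3·562 = 1746
P8: 3·12 + 2·8 + 3·3723 = 11221
Lowest: P1 at 862.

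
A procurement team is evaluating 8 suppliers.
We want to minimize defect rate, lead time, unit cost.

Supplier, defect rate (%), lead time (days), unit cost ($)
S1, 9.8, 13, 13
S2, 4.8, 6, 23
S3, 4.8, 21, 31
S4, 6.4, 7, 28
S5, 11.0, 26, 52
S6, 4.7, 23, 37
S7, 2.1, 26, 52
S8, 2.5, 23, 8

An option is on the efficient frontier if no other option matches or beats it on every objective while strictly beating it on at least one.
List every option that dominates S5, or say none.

S1, S2, S3, S4, S6, S7, S8

S1: defect rate 9.8≤11.0, lead time 13≤26, unit cost 13≤52 — dominates S5.
S2: defect rate 4.8≤11.0, lead time 6≤26, unit cost 23≤52 — dominates S5.
S3: defect rate 4.8≤11.0, lead time 21≤26, unit cost 31≤52 — dominates S5.
S4: defect rate 6.4≤11.0, lead time 7≤26, unit cost 28≤52 — dominates S5.
S6: defect rate 4.7≤11.0, lead time 23≤26, unit cost 37≤52 — dominates S5.
S7: defect rate 2.1≤11.0, lead time 26≤26, unit cost 52≤52 — dominates S5.
S8: defect rate 2.5≤11.0, lead time 23≤26, unit cost 8≤52 — dominates S5.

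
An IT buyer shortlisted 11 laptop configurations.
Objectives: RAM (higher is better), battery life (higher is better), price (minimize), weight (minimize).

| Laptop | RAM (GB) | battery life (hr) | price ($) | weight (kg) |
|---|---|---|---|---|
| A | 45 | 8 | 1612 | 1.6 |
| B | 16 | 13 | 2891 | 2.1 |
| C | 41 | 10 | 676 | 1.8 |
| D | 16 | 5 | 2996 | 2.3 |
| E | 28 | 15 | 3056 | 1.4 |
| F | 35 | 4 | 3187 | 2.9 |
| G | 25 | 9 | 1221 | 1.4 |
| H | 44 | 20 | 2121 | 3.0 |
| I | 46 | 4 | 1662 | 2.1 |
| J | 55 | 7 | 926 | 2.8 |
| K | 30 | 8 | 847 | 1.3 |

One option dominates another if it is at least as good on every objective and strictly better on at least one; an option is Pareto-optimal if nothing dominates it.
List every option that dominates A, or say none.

B: worse on RAM (16 vs 45).
C: worse on RAM (41 vs 45).
D: worse on RAM (16 vs 45).
E: worse on RAM (28 vs 45).
F: worse on RAM (35 vs 45).
G: worse on RAM (25 vs 45).
H: worse on RAM (44 vs 45).
I: worse on battery life (4 vs 8).
J: worse on battery life (7 vs 8).
K: worse on RAM (30 vs 45).
No option dominates A.

none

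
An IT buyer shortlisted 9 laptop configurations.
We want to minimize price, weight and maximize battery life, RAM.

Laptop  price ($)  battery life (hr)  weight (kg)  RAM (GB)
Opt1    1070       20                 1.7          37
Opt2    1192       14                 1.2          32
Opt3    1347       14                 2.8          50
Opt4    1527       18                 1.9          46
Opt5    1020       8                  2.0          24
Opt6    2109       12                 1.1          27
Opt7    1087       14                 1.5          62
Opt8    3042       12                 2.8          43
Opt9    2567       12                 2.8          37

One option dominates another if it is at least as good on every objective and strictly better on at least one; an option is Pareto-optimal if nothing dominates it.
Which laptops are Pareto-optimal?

Opt1: not dominated (best battery life).
Opt2: not dominated.
Opt3: dominated by Opt7 (price 1087≤1347, battery life 14≥14, weight 1.5≤2.8, RAM 62≥50).
Opt4: not dominated.
Opt5: not dominated (best price).
Opt6: not dominated (best weight).
Opt7: not dominated (best RAM).
Opt8: dominated by Opt3 (price 1347≤3042, battery life 14≥12, weight 2.8≤2.8, RAM 50≥43).
Opt9: dominated by Opt1 (price 1070≤2567, battery life 20≥12, weight 1.7≤2.8, RAM 37≥37).

Opt1, Opt2, Opt4, Opt5, Opt6, Opt7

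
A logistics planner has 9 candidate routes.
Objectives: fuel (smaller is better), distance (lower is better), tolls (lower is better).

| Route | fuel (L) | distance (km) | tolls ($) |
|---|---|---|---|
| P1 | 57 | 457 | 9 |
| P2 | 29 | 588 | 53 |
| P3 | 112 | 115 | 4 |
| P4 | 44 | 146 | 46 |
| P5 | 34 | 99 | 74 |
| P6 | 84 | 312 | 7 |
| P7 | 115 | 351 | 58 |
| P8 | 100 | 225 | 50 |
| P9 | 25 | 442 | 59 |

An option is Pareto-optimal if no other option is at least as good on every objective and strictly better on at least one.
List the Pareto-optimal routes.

P1: not dominated.
P2: not dominated.
P3: not dominated (best tolls).
P4: not dominated.
P5: not dominated (best distance).
P6: not dominated.
P7: dominated by P3 (fuel 112≤115, distance 115≤351, tolls 4≤58).
P8: dominated by P4 (fuel 44≤100, distance 146≤225, tolls 46≤50).
P9: not dominated (best fuel).

P1, P2, P3, P4, P5, P6, P9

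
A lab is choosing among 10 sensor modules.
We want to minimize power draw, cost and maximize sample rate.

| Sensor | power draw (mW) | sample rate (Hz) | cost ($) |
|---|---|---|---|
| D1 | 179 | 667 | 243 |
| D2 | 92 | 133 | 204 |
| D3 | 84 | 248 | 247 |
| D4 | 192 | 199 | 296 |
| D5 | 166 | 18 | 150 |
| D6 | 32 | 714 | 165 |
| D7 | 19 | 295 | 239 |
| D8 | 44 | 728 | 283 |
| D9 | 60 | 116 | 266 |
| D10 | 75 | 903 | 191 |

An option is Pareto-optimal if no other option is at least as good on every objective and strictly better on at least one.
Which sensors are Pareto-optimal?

D5, D6, D7, D8, D10

D1: dominated by D6 (power draw 32≤179, sample rate 714≥667, cost 165≤243).
D2: dominated by D6 (power draw 32≤92, sample rate 714≥133, cost 165≤204).
D3: dominated by D6 (power draw 32≤84, sample rate 714≥248, cost 165≤247).
D4: dominated by D1 (power draw 179≤192, sample rate 667≥199, cost 243≤296).
D5: not dominated (best cost).
D6: not dominated.
D7: not dominated (best power draw).
D8: not dominated.
D9: dominated by D6 (power draw 32≤60, sample rate 714≥116, cost 165≤266).
D10: not dominated (best sample rate).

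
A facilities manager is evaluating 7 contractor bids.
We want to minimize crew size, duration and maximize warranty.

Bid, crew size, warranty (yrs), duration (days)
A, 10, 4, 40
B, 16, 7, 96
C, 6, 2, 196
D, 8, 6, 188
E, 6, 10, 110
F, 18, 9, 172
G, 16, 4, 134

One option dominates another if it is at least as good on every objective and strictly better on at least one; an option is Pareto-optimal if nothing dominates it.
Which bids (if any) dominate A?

none

B: worse on crew size (16 vs 10).
C: worse on warranty (2 vs 4).
D: worse on duration (188 vs 40).
E: worse on duration (110 vs 40).
F: worse on crew size (18 vs 10).
G: worse on crew size (16 vs 10).
No option dominates A.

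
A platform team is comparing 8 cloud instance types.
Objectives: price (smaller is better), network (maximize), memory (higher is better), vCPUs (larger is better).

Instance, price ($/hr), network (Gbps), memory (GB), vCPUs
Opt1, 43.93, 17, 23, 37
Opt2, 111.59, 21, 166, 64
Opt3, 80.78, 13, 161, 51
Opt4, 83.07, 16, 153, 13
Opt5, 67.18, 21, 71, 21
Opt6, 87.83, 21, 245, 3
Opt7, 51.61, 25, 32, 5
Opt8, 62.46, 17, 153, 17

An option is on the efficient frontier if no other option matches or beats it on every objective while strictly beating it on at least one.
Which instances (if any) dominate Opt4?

Opt8: price 62.46≤83.07, network 17≥16, memory 153≥153, vCPUs 17≥13 — dominates Opt4.
Others (Opt1, Opt2, Opt3, Opt5, Opt6, Opt7) are each worse than Opt4 on at least one objective.

Opt8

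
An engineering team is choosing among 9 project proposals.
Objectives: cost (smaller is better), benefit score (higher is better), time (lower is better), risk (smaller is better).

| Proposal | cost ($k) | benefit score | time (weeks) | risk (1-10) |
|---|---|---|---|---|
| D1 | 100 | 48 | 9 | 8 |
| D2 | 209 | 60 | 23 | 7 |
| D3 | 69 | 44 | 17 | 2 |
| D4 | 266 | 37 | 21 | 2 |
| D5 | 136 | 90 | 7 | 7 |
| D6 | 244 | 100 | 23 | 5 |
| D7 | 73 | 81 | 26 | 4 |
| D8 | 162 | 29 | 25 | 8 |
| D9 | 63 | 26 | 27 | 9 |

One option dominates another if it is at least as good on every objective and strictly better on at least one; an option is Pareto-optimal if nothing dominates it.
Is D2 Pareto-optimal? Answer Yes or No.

D5 vs D2: cost 136≤209, benefit score 90≥60, time 7≤23, risk 7≤7 — D5 is at least as good on every objective and strictly better on at least one, so D5 dominates D2.

No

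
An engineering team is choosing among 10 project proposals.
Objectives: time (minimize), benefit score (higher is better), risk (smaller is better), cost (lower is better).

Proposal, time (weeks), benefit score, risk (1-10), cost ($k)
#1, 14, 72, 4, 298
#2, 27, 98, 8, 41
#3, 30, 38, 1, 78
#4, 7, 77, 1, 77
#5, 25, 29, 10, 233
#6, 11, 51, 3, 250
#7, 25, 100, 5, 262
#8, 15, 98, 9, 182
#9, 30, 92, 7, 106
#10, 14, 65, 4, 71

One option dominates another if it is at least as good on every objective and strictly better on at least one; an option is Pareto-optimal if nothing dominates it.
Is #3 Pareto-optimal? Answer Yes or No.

No

#4 vs #3: time 7≤30, benefit score 77≥38, risk 1≤1, cost 77≤78 — #4 is at least as good on every objective and strictly better on at least one, so #4 dominates #3.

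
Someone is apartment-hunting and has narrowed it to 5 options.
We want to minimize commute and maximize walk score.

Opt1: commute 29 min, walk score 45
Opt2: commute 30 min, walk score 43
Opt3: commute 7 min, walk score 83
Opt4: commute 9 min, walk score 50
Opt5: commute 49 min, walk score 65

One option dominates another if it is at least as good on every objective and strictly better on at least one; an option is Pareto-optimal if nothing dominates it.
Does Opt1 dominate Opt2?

Opt1 vs Opt2: commute 29≤30, walk score 45≥43 — Opt1 is at least as good on every objective with at least one strict improvement.

Yes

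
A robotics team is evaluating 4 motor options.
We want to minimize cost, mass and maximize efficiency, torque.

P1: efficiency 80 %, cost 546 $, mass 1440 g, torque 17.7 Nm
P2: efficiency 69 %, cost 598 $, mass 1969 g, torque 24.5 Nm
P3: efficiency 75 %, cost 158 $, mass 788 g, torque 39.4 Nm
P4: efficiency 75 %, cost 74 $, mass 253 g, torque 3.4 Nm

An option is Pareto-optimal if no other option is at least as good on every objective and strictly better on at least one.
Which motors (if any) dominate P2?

P3

P3: efficiency 75≥69, cost 158≤598, mass 788≤1969, torque 39.4≥24.5 — dominates P2.
Others (P1, P4) are each worse than P2 on at least one objective.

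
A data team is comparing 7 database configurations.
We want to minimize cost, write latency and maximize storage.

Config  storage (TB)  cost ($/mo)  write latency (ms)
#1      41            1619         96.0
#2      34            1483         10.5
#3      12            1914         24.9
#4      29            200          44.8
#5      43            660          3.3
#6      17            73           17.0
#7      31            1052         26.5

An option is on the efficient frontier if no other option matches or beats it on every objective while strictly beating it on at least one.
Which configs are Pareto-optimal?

#4, #5, #6

#1: dominated by #5 (storage 43≥41, cost 660≤1619, write latency 3.3≤96.0).
#2: dominated by #5 (storage 43≥34, cost 660≤1483, write latency 3.3≤10.5).
#3: dominated by #2 (storage 34≥12, cost 1483≤1914, write latency 10.5≤24.9).
#4: not dominated.
#5: not dominated (best storage).
#6: not dominated (best cost).
#7: dominated by #5 (storage 43≥31, cost 660≤1052, write latency 3.3≤26.5).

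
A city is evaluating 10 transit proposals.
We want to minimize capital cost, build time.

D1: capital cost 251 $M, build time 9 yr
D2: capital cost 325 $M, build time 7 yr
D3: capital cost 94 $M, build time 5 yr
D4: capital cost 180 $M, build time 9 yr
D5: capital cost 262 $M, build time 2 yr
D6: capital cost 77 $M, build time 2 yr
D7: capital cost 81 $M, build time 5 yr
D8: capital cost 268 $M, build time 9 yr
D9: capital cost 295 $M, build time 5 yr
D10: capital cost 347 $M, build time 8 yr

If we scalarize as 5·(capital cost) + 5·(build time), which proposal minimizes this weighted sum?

D1: 5·251 + 5·9 = 1300
D2: 5·325 + 5·7 = 1660
D3: 5·94 + 5·5 = 495
D4: 5·180 + 5·9 = 945
D5: 5·262 + 5·2 = 1320
D6: 5·77 + 5·2 = 395
D7: 5·81 + 5·5 = 430
D8: 5·268 + 5·9 = 1385
D9: 5·295 + 5·5 = 1500
D10: 5·347 + 5·8 = 1775
Lowest: D6 at 395.

D6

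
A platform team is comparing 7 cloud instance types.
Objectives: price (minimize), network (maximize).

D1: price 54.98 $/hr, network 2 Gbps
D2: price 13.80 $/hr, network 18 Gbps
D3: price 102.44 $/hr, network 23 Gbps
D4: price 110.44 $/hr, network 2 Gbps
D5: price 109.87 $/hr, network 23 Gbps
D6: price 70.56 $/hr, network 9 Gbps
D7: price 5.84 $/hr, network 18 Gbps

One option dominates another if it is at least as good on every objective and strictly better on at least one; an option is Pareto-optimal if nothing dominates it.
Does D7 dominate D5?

No

D7 vs D5: D7 is worse on network (18 vs 23), so it does not dominate D5.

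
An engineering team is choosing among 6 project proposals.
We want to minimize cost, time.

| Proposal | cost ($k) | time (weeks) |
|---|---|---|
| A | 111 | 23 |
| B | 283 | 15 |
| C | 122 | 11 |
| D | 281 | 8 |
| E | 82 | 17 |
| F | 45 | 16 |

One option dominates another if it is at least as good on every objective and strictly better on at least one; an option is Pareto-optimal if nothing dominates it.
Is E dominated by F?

Yes

F vs E: cost 45≤82, time 16≤17 — F is at least as good on every objective with at least one strict improvement.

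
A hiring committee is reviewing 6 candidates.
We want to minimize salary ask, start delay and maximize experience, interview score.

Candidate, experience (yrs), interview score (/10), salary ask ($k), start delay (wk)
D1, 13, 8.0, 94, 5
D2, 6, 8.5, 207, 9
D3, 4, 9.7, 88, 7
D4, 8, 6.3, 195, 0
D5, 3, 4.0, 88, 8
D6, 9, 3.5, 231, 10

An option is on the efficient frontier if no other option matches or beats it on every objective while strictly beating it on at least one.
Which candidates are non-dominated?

D1, D2, D3, D4

D1: not dominated (best experience).
D2: not dominated.
D3: not dominated (best interview score).
D4: not dominated (best start delay).
D5: dominated by D3 (experience 4≥3, interview score 9.7≥4.0, salary ask 88≤88, start delay 7≤8).
D6: dominated by D1 (experience 13≥9, interview score 8.0≥3.5, salary ask 94≤231, start delay 5≤10).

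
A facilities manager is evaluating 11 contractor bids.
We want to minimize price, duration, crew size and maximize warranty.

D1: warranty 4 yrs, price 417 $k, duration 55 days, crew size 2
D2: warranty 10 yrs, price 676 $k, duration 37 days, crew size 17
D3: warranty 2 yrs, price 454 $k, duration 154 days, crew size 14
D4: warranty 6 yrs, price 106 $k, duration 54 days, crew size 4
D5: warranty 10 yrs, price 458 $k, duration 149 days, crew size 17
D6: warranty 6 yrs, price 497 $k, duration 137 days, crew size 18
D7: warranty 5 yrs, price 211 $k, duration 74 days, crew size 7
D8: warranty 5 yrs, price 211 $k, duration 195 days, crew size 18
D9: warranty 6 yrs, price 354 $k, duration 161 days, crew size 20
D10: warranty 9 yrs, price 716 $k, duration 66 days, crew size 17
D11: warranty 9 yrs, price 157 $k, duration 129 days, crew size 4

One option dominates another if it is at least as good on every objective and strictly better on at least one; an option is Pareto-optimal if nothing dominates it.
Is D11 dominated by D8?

D8 vs D11: D8 is worse on warranty (5 vs 9), so it does not dominate D11.

No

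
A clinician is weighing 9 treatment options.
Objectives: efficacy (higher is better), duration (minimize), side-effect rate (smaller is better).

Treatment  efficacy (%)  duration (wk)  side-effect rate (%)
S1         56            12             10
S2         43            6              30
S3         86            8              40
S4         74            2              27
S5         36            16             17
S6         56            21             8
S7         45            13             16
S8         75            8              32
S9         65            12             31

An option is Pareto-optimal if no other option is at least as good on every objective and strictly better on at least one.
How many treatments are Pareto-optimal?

S1: not dominated.
S2: dominated by S4 (efficacy 74≥43, duration 2≤6, side-effect rate 27≤30).
S3: not dominated (best efficacy).
S4: not dominated (best duration).
S5: dominated by S1 (efficacy 56≥36, duration 12≤16, side-effect rate 10≤17).
S6: not dominated (best side-effect rate).
S7: dominated by S1 (efficacy 56≥45, duration 12≤13, side-effect rate 10≤16).
S8: not dominated.
S9: dominated by S4 (efficacy 74≥65, duration 2≤12, side-effect rate 27≤31).
Pareto-optimal: S1, S3, S4, S6, S8 → 5.

5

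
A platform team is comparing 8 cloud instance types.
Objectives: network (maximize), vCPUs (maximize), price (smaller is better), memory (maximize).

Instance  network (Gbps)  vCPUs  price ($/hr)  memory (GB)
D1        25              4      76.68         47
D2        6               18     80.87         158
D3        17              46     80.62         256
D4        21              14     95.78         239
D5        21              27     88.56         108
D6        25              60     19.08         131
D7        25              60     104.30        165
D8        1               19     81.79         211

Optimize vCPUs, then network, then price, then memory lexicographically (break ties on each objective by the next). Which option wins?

First maximize vCPUs: best is 60, kept {D6, D7}.
Then maximize network: best is 25, kept {D6, D7}.
Then minimize price: best is 19.08, kept {D6}.

D6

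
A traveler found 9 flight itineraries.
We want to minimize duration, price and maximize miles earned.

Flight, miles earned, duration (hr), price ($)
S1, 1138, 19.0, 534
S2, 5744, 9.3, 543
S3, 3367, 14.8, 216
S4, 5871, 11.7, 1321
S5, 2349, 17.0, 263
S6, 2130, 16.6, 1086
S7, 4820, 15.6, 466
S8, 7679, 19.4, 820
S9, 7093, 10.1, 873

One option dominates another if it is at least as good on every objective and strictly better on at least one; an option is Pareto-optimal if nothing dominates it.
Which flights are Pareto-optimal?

S1: dominated by S3 (miles earned 3367≥1138, duration 14.8≤19.0, price 216≤534).
S2: not dominated (best duration).
S3: not dominated (best price).
S4: dominated by S9 (miles earned 7093≥5871, duration 10.1≤11.7, price 873≤1321).
S5: dominated by S3 (miles earned 3367≥2349, duration 14.8≤17.0, price 216≤263).
S6: dominated by S2 (miles earned 5744≥2130, duration 9.3≤16.6, price 543≤1086).
S7: not dominated.
S8: not dominated (best miles earned).
S9: not dominated.

S2, S3, S7, S8, S9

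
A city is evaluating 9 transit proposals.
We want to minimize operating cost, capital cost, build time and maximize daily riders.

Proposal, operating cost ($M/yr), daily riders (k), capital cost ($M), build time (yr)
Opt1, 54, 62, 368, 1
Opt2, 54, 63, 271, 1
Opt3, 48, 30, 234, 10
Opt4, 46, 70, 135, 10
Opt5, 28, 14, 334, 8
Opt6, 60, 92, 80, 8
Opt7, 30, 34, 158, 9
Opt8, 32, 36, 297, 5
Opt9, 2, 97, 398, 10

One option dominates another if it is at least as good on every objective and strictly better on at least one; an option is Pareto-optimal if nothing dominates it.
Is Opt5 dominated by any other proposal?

Opt1: worse on operating cost (54 vs 28).
Opt2: worse on operating cost (54 vs 28).
Opt3: worse on operating cost (48 vs 28).
Opt4: worse on operating cost (46 vs 28).
Opt6: worse on operating cost (60 vs 28).
Opt7: worse on operating cost (30 vs 28).
Opt8: worse on operating cost (32 vs 28).
Opt9: worse on capital cost (398 vs 334).
No option is at least as good as Opt5 on every objective and strictly better on one.

No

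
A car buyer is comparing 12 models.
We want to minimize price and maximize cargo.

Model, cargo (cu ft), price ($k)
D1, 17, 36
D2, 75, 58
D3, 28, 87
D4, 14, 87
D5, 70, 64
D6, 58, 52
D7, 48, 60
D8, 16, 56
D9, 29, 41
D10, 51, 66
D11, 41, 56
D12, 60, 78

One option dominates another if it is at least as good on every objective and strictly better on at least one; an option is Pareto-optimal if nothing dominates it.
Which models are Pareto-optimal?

D1: not dominated (best price).
D2: not dominated (best cargo).
D3: dominated by D2 (cargo 75≥28, price 58≤87).
D4: dominated by D1 (cargo 17≥14, price 36≤87).
D5: dominated by D2 (cargo 75≥70, price 58≤64).
D6: not dominated.
D7: dominated by D2 (cargo 75≥48, price 58≤60).
D8: dominated by D1 (cargo 17≥16, price 36≤56).
D9: not dominated.
D10: dominated by D2 (cargo 75≥51, price 58≤66).
D11: dominated by D6 (cargo 58≥41, price 52≤56).
D12: dominated by D2 (cargo 75≥60, price 58≤78).

D1, D2, D6, D9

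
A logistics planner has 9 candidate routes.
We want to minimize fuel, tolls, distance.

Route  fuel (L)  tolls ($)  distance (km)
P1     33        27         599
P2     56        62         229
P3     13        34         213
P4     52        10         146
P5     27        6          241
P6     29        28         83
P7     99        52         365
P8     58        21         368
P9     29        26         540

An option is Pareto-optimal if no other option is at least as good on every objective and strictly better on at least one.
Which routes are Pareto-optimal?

P3, P4, P5, P6

P1: dominated by P5 (fuel 27≤33, tolls 6≤27, distance 241≤599).
P2: dominated by P3 (fuel 13≤56, tolls 34≤62, distance 213≤229).
P3: not dominated (best fuel).
P4: not dominated.
P5: not dominated (best tolls).
P6: not dominated (best distance).
P7: dominated by P3 (fuel 13≤99, tolls 34≤52, distance 213≤365).
P8: dominated by P4 (fuel 52≤58, tolls 10≤21, distance 146≤368).
P9: dominated by P5 (fuel 27≤29, tolls 6≤26, distance 241≤540).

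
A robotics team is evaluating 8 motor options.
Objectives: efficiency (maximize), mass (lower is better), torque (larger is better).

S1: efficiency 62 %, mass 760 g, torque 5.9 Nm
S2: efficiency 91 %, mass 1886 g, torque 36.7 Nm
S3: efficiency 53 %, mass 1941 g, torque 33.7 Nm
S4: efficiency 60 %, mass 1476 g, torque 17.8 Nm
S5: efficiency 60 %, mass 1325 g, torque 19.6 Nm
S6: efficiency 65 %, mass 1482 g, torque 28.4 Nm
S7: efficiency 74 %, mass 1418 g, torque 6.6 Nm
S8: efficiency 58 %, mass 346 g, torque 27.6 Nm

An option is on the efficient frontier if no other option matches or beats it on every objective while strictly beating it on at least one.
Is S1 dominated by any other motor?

No

S2: worse on mass (1886 vs 760).
S3: worse on efficiency (53 vs 62).
S4: worse on efficiency (60 vs 62).
S5: worse on efficiency (60 vs 62).
S6: worse on mass (1482 vs 760).
S7: worse on mass (1418 vs 760).
S8: worse on efficiency (58 vs 62).
No option is at least as good as S1 on every objective and strictly better on one.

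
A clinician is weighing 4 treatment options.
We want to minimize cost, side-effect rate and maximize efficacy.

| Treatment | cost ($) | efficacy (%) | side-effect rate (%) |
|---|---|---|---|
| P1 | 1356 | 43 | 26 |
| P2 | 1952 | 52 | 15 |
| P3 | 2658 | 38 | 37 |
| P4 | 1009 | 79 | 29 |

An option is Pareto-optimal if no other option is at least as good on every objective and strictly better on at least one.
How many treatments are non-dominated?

P1: not dominated.
P2: not dominated (best side-effect rate).
P3: dominated by P1 (cost 1356≤2658, efficacy 43≥38, side-effect rate 26≤37).
P4: not dominated (best cost).
Pareto-optimal: P1, P2, P4 → 3.

3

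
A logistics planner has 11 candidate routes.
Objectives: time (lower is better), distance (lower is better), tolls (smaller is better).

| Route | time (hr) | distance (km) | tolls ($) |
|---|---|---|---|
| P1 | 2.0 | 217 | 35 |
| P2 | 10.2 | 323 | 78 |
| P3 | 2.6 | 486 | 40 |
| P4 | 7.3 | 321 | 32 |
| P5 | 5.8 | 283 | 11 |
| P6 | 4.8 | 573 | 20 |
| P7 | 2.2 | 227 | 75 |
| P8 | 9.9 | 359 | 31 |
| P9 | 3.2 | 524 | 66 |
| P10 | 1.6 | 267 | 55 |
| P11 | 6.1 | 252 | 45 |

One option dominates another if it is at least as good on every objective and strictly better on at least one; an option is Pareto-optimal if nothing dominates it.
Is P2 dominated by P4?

Yes

P4 vs P2: time 7.3≤10.2, distance 321≤323, tolls 32≤78 — P4 is at least as good on every objective with at least one strict improvement.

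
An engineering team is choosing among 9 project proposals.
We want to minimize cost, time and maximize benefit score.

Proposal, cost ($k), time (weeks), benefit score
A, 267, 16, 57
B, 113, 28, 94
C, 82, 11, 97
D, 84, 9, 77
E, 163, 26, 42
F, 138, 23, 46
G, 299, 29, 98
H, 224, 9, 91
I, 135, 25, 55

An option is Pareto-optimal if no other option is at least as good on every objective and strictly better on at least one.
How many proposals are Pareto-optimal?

4

A: dominated by C (cost 82≤267, time 11≤16, benefit score 97≥57).
B: dominated by C (cost 82≤113, time 11≤28, benefit score 97≥94).
C: not dominated (best cost).
D: not dominated.
E: dominated by C (cost 82≤163, time 11≤26, benefit score 97≥42).
F: dominated by C (cost 82≤138, time 11≤23, benefit score 97≥46).
G: not dominated (best benefit score).
H: not dominated.
I: dominated by C (cost 82≤135, time 11≤25, benefit score 97≥55).
Pareto-optimal: C, D, G, H → 4.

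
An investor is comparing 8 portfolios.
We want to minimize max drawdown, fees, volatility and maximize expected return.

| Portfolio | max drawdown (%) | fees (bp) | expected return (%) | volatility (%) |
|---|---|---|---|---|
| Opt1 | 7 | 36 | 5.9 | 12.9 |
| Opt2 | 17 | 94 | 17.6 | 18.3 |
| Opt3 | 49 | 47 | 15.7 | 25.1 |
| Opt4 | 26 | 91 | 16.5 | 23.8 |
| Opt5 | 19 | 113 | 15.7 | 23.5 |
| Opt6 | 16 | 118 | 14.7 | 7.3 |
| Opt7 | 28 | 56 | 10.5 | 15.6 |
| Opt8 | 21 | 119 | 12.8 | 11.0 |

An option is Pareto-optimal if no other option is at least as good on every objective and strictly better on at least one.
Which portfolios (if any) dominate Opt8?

Opt6: max drawdown 16≤21, fees 118≤119, expected return 14.7≥12.8, volatility 7.3≤11.0 — dominates Opt8.
Others (Opt1, Opt2, Opt3, Opt4, Opt5, Opt7) are each worse than Opt8 on at least one objective.

Opt6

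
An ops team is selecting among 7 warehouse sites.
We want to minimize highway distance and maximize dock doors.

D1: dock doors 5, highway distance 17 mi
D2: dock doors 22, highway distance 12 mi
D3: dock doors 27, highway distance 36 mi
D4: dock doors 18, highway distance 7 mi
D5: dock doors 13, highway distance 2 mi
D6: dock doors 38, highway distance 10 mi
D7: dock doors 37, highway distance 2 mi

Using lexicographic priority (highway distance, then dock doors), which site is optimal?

First minimize highway distance: best is 2, kept {D5, D7}.
Then maximize dock doors: best is 37, kept {D7}.

D7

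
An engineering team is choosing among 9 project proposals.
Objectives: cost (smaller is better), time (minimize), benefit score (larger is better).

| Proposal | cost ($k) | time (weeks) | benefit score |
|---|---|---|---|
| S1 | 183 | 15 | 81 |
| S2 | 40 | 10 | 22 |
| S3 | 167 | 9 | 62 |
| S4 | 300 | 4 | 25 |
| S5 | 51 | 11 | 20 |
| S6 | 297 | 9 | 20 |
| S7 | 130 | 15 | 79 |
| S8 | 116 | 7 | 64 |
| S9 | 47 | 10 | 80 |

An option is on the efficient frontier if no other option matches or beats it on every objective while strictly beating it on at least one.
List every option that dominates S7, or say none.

S9

S9: cost 47≤130, time 10≤15, benefit score 80≥79 — dominates S7.
Others (S1, S2, S3, S4, S5, S6, S8) are each worse than S7 on at least one objective.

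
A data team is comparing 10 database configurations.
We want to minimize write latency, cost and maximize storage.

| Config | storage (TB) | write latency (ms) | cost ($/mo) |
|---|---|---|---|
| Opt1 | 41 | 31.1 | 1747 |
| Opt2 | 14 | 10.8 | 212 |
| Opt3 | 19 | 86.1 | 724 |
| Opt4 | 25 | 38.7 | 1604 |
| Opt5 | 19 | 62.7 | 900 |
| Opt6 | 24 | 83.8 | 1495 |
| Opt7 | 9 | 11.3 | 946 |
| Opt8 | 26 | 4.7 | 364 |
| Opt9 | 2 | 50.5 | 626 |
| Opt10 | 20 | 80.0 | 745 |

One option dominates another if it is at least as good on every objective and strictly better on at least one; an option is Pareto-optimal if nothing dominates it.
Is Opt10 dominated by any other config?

Opt8 vs Opt10: storage 26≥20, write latency 4.7≤80.0, cost 364≤745 — Opt8 is at least as good on every objective and strictly better on at least one, so Opt8 dominates Opt10.

Yes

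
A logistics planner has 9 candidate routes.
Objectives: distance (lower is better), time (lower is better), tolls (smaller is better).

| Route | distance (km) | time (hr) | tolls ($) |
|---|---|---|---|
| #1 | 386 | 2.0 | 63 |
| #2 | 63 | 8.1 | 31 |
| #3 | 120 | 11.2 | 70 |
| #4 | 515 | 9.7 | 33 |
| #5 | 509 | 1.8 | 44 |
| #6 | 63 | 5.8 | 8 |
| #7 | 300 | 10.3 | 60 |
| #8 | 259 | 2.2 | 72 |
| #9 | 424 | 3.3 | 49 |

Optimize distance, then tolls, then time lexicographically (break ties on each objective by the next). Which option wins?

First minimize distance: best is 63, kept {#2, #6}.
Then minimize tolls: best is 8, kept {#6}.

#6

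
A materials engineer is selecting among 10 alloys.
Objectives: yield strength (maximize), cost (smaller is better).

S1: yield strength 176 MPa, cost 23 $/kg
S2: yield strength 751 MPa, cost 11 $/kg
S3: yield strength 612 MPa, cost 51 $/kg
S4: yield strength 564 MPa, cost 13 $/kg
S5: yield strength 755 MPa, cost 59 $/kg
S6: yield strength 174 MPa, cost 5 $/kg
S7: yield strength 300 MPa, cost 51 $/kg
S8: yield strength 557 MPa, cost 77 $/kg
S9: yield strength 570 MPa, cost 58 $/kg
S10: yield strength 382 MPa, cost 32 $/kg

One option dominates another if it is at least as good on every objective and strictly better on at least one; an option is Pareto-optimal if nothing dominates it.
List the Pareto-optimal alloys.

S2, S5, S6

S1: dominated by S2 (yield strength 751≥176, cost 11≤23).
S2: not dominated.
S3: dominated by S2 (yield strength 751≥612, cost 11≤51).
S4: dominated by S2 (yield strength 751≥564, cost 11≤13).
S5: not dominated (best yield strength).
S6: not dominated (best cost).
S7: dominated by S2 (yield strength 751≥300, cost 11≤51).
S8: dominated by S2 (yield strength 751≥557, cost 11≤77).
S9: dominated by S2 (yield strength 751≥570, cost 11≤58).
S10: dominated by S2 (yield strength 751≥382, cost 11≤32).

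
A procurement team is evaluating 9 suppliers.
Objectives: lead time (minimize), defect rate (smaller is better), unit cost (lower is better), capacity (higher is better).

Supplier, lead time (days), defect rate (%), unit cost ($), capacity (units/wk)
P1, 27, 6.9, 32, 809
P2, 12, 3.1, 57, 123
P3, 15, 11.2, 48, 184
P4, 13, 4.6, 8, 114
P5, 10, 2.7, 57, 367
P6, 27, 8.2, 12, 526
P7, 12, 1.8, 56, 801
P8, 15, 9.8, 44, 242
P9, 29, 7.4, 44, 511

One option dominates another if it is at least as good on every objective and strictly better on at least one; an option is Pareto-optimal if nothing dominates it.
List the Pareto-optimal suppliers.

P1, P4, P5, P6, P7, P8

P1: not dominated (best capacity).
P2: dominated by P5 (lead time 10≤12, defect rate 2.7≤3.1, unit cost 57≤57, capacity 367≥123).
P3: dominated by P8 (lead time 15≤15, defect rate 9.8≤11.2, unit cost 44≤48, capacity 242≥184).
P4: not dominated (best unit cost).
P5: not dominated (best lead time).
P6: not dominated.
P7: not dominated (best defect rate).
P8: not dominated.
P9: dominated by P1 (lead time 27≤29, defect rate 6.9≤7.4, unit cost 32≤44, capacity 809≥511).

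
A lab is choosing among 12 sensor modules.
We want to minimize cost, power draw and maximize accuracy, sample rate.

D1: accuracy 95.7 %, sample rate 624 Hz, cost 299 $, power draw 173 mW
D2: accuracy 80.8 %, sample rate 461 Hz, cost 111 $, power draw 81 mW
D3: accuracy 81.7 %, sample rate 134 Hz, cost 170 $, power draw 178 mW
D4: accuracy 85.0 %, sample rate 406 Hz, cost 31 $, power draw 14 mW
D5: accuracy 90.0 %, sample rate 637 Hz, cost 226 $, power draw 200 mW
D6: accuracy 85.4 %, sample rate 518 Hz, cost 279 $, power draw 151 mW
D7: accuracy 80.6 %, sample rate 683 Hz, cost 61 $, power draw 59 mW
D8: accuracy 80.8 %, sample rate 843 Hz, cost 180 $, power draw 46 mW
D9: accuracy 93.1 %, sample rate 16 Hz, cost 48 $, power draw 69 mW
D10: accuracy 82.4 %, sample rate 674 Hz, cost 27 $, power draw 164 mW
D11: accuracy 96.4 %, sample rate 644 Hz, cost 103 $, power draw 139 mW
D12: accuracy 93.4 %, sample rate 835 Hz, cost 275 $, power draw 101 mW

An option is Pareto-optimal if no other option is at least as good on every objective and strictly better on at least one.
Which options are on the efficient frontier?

D2, D4, D7, D8, D9, D10, D11, D12

D1: dominated by D11 (accuracy 96.4≥95.7, sample rate 644≥624, cost 103≤299, power draw 139≤173).
D2: not dominated.
D3: dominated by D4 (accuracy 85.0≥81.7, sample rate 406≥134, cost 31≤170, power draw 14≤178).
D4: not dominated (best power draw).
D5: dominated by D11 (accuracy 96.4≥90.0, sample rate 644≥637, cost 103≤226, power draw 139≤200).
D6: dominated by D11 (accuracy 96.4≥85.4, sample rate 644≥518, cost 103≤279, power draw 139≤151).
D7: not dominated.
D8: not dominated (best sample rate).
D9: not dominated.
D10: not dominated (best cost).
D11: not dominated (best accuracy).
D12: not dominated.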